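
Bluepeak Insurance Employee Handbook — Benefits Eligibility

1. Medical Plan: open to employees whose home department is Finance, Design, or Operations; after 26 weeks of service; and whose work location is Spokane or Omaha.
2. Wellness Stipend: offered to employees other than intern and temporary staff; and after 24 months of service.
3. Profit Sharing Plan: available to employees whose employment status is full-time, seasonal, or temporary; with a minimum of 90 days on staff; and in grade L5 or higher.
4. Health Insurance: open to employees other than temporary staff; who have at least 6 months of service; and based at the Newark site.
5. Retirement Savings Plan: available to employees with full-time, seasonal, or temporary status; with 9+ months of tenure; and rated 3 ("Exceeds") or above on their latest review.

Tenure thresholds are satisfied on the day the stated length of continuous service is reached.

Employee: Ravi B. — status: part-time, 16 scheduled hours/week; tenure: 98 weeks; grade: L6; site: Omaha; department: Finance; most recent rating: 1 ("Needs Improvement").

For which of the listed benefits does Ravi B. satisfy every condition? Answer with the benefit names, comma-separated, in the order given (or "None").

Medical Plan — dept Finance ✓; service 98 weeks ≥ 26 weeks ✓; site Omaha ✓ → eligible.
Wellness Stipend — status part-time ✓ (not excluded); service 98 weeks < 24 months (≈720 days) ✗ → not eligible.
Profit Sharing Plan — status part-time ✗ (requires full-time, seasonal, or temporary) → not eligible.
Health Insurance — status part-time ✓ (not excluded); service 98 weeks ≥ 6 months (≈180 days) ✓; site Omaha ✗ (not Newark) → not eligible.
Retirement Savings Plan — status part-time ✗ (requires full-time, seasonal, or temporary) → not eligible.

Medical Plan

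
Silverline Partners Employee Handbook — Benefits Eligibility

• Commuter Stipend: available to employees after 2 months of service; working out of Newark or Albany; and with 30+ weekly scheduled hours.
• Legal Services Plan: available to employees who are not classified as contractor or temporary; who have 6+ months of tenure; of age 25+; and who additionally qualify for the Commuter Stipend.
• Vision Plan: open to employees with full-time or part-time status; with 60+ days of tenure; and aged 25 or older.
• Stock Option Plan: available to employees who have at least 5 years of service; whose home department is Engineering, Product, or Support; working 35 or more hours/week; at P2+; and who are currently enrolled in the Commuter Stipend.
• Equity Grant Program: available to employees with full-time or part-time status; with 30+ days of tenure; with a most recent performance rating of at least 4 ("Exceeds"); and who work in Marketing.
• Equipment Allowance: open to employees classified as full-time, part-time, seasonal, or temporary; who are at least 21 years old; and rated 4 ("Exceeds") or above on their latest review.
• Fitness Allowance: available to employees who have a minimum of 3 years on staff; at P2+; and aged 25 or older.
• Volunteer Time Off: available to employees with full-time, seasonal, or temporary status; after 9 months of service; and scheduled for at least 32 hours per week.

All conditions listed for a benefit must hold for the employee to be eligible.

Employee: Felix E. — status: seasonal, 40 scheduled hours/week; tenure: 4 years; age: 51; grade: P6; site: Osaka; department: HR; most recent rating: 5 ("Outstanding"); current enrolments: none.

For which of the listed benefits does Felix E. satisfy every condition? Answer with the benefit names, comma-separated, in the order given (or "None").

Equipment Allowance, Fitness Allowance, Volunteer Time Off

Commuter Stipend — service 4 years ≥ 2 months (≈60 days) ✓; site Osaka ✗ (not Newark or Albany) → not eligible.
Legal Services Plan — status seasonal ✓ (not excluded); service 4 years ≥ 6 months (≈180 days) ✓; age 51 ≥ 25 ✓; not eligible for Commuter Stipend ✗ → not eligible.
Vision Plan — status seasonal ✗ (requires full-time or part-time) → not eligible.
Stock Option Plan — service 4 years < 5 years ✗ → not eligible.
Equity Grant Program — status seasonal ✗ (requires full-time or part-time) → not eligible.
Equipment Allowance — status seasonal ✓; age 51 ≥ 21 ✓; rating 5 ≥ 4 ✓ → eligible.
Fitness Allowance — service 4 years ≥ 3 years ✓; grade P6 ≥ P2 ✓; age 51 ≥ 25 ✓ → eligible.
Volunteer Time Off — status seasonal ✓; service 4 years ≥ 9 months (≈270 days) ✓; 40 hrs/wk ≥ 32 ✓ → eligible.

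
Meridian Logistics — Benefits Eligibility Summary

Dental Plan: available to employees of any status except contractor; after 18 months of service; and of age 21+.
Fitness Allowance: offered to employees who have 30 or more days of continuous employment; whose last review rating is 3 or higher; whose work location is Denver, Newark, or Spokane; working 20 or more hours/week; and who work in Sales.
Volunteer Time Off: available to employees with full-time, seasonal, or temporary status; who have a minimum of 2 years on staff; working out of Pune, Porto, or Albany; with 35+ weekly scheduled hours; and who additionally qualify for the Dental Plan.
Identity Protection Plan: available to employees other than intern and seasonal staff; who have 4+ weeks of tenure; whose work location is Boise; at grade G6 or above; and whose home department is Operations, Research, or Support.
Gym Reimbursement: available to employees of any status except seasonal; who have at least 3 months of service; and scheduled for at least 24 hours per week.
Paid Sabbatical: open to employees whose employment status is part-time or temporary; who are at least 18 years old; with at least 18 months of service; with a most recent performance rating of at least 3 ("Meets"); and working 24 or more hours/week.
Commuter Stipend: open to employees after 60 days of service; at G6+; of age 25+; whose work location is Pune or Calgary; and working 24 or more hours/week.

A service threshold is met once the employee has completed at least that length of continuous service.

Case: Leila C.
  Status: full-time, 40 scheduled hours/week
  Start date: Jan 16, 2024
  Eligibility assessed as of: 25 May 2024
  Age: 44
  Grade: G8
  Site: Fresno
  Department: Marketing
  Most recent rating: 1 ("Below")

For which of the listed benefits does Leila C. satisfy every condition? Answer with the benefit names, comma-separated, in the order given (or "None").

Service from Jan 16, 2024 to 25 May 2024: 130 days.
Dental Plan — status full-time ✓ (not excluded); service 130 days < 18 months (≈540 days) ✗ → not eligible.
Fitness Allowance — service 130 days ≥ 30 days ✓; rating 1 < 3 ✗ → not eligible.
Volunteer Time Off — status full-time ✓; service 130 days < 2 years (≈730 days) ✗ → not eligible.
Identity Protection Plan — status full-time ✓ (not excluded); service 130 days ≥ 4 weeks (≈28 days) ✓; site Fresno ✗ (not Boise) → not eligible.
Gym Reimbursement — status full-time ✓ (not excluded); service 130 days ≥ 3 months (≈90 days) ✓; 40 hrs/wk ≥ 24 ✓ → eligible.
Paid Sabbatical — status full-time ✗ (requires part-time or temporary) → not eligible.
Commuter Stipend — service 130 days ≥ 60 days ✓; grade G8 ≥ G6 ✓; age 44 ≥ 25 ✓; site Fresno ✗ (not Pune or Calgary) → not eligible.

Gym Reimbursement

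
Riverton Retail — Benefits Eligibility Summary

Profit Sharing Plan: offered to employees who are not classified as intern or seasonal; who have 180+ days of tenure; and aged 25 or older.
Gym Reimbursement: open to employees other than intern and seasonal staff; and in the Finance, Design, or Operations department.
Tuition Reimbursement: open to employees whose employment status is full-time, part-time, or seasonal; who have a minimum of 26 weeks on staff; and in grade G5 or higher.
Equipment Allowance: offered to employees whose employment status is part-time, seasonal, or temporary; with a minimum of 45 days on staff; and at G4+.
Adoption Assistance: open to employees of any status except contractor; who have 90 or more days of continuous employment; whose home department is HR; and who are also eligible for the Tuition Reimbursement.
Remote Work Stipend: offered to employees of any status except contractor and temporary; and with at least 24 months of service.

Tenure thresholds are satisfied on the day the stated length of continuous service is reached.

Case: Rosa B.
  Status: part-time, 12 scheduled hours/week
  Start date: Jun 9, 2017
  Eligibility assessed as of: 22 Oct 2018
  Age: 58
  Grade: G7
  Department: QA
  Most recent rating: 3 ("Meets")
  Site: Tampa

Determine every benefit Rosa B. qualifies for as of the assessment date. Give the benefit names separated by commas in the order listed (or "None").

Profit Sharing Plan, Tuition Reimbursement, Equipment Allowance

Service from Jun 9, 2017 to 22 Oct 2018: 500 days.
Profit Sharing Plan — status part-time ✓ (not excluded); service 500 days ≥ 180 days ✓; age 58 ≥ 25 ✓ → eligible.
Gym Reimbursement — status part-time ✓ (not excluded); dept QA ✗ → not eligible.
Tuition Reimbursement — status part-time ✓; service 500 days ≥ 26 weeks (≈182 days) ✓; grade G7 ≥ G5 ✓ → eligible.
Equipment Allowance — status part-time ✓; service 500 days ≥ 45 days ✓; grade G7 ≥ G4 ✓ → eligible.
Adoption Assistance — status part-time ✓ (not excluded); service 500 days ≥ 90 days ✓; dept QA ✗ → not eligible.
Remote Work Stipend — status part-time ✓ (not excluded); service 500 days < 24 months (≈720 days) ✗ → not eligible.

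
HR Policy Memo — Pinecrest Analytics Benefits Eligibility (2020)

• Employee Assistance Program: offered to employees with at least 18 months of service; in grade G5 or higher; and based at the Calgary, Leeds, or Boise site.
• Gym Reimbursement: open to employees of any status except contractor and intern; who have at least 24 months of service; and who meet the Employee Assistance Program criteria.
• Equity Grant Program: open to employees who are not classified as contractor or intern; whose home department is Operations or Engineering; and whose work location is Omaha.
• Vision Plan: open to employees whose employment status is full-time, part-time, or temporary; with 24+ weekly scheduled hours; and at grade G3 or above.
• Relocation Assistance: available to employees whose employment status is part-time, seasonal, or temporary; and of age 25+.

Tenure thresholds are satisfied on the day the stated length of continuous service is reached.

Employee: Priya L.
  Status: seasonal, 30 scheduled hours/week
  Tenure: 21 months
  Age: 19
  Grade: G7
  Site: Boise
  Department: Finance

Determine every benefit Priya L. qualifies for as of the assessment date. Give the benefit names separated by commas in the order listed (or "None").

Employee Assistance Program

Employee Assistance Program — service 21 months ≥ 18 months ✓; grade G7 ≥ G5 ✓; site Boise ✓ → eligible.
Gym Reimbursement — status seasonal ✓ (not excluded); service 21 months < 24 months ✗ → not eligible.
Equity Grant Program — status seasonal ✓ (not excluded); dept Finance ✗ → not eligible.
Vision Plan — status seasonal ✗ (requires full-time, part-time, or temporary) → not eligible.
Relocation Assistance — status seasonal ✓; age 19 < 25 ✗ → not eligible.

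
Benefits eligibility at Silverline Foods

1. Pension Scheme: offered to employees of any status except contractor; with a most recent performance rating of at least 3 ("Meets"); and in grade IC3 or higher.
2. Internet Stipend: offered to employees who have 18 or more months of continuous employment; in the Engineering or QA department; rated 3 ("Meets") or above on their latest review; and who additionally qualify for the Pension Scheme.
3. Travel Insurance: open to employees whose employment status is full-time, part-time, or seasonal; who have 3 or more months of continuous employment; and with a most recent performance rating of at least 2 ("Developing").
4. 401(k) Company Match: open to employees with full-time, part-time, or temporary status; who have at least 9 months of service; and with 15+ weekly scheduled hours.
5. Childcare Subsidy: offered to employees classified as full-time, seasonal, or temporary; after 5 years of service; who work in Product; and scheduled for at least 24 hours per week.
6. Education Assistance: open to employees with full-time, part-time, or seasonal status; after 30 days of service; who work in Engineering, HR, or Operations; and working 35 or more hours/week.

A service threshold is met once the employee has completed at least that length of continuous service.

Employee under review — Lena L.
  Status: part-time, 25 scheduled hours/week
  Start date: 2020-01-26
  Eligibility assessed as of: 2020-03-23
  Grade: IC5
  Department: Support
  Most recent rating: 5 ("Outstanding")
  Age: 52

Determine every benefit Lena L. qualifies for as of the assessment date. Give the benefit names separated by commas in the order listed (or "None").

Service from 2020-01-26 to 2020-03-23: 57 days.
Pension Scheme — status part-time ✓ (not excluded); rating 5 ≥ 3 ✓; grade IC5 ≥ IC3 ✓ → eligible.
Internet Stipend — service 57 days < 18 months (≈540 days) ✗ → not eligible.
Travel Insurance — status part-time ✓; service 57 days < 3 months (≈90 days) ✗ → not eligible.
401(k) Company Match — status part-time ✓; service 57 days < 9 months (≈270 days) ✗ → not eligible.
Childcare Subsidy — status part-time ✗ (requires full-time, seasonal, or temporary) → not eligible.
Education Assistance — status part-time ✓; service 57 days ≥ 30 days ✓; dept Support ✗ → not eligible.

Pension Scheme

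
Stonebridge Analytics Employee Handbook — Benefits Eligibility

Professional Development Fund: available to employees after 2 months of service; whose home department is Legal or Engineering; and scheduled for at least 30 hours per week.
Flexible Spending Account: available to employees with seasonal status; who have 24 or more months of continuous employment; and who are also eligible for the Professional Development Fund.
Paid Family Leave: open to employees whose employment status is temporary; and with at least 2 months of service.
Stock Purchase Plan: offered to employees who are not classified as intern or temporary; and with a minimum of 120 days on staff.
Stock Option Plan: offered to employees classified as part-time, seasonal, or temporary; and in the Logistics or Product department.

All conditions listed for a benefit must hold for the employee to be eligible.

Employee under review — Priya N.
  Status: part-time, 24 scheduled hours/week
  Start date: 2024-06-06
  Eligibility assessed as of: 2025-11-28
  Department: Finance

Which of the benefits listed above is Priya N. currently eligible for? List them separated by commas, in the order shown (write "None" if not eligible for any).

Stock Purchase Plan

Service from 2024-06-06 to 2025-11-28: 540 days.
Professional Development Fund — service 540 days ≥ 2 months (≈60 days) ✓; dept Finance ✗ → not eligible.
Flexible Spending Account — status part-time ✗ (requires seasonal) → not eligible.
Paid Family Leave — status part-time ✗ (requires temporary) → not eligible.
Stock Purchase Plan — status part-time ✓ (not excluded); service 540 days ≥ 120 days ✓ → eligible.
Stock Option Plan — status part-time ✓; dept Finance ✗ → not eligible.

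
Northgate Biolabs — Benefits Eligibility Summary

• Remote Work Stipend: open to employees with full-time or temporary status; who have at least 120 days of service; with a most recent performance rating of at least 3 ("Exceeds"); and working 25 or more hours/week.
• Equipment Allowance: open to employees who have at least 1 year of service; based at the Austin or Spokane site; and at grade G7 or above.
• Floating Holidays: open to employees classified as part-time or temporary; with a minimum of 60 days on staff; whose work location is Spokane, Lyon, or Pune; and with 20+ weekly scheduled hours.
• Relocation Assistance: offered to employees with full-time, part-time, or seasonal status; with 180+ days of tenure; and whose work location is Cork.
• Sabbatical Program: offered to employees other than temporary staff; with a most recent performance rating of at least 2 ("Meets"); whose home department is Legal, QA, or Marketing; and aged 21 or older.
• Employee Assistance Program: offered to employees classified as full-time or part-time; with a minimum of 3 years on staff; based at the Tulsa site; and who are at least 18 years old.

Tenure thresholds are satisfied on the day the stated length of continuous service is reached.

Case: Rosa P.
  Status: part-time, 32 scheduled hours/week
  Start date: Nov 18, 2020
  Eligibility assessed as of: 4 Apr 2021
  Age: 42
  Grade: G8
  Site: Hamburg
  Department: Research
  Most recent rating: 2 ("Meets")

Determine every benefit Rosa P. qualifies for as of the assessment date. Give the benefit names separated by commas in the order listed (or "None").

Service from Nov 18, 2020 to 4 Apr 2021: 137 days.
Remote Work Stipend — status part-time ✗ (requires full-time or temporary) → not eligible.
Equipment Allowance — service 137 days < 1 year (≈365 days) ✗ → not eligible.
Floating Holidays — status part-time ✓; service 137 days ≥ 60 days ✓; site Hamburg ✗ (not Spokane, Lyon, or Pune) → not eligible.
Relocation Assistance — status part-time ✓; service 137 days < 180 days ✗ → not eligible.
Sabbatical Program — status part-time ✓ (not excluded); rating 2 ≥ 2 ✓; dept Research ✗ → not eligible.
Employee Assistance Program — status part-time ✓; service 137 days < 3 years (≈1095 days) ✗ → not eligible.

None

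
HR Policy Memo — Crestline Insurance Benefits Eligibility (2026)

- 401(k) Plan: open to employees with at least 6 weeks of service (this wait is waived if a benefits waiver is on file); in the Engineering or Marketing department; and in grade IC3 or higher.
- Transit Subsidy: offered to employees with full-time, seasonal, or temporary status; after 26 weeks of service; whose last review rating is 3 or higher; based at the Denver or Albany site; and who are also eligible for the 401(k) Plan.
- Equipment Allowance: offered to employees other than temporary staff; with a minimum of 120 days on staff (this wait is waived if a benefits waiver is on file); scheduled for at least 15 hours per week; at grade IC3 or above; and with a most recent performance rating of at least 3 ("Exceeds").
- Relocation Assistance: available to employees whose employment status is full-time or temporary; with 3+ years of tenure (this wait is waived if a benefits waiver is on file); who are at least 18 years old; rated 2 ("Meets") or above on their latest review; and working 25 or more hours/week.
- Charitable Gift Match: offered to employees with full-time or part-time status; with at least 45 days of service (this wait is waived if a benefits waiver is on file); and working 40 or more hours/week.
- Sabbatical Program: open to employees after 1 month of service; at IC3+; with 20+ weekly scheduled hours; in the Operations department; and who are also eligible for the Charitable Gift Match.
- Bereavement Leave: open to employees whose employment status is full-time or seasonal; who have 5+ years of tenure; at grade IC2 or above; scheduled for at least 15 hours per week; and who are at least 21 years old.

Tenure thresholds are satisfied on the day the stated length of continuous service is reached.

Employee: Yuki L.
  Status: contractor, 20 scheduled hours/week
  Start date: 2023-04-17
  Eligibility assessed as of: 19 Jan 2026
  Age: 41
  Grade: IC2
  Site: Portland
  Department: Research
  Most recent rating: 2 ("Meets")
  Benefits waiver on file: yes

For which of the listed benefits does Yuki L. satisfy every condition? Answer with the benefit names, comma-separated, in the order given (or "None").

Service from 2023-04-17 to 19 Jan 2026: 1008 days.
401(k) Plan — benefits waiver on file ✓; dept Research ✗ → not eligible.
Transit Subsidy — status contractor ✗ (requires full-time, seasonal, or temporary) → not eligible.
Equipment Allowance — status contractor ✓ (not excluded); benefits waiver on file ✓; 20 hrs/wk ≥ 15 ✓; grade IC2 < IC3 ✗ → not eligible.
Relocation Assistance — status contractor ✗ (requires full-time or temporary) → not eligible.
Charitable Gift Match — status contractor ✗ (requires full-time or part-time) → not eligible.
Sabbatical Program — service 1008 days ≥ 1 month (≈30 days) ✓; grade IC2 < IC3 ✗ → not eligible.
Bereavement Leave — status contractor ✗ (requires full-time or seasonal) → not eligible.

None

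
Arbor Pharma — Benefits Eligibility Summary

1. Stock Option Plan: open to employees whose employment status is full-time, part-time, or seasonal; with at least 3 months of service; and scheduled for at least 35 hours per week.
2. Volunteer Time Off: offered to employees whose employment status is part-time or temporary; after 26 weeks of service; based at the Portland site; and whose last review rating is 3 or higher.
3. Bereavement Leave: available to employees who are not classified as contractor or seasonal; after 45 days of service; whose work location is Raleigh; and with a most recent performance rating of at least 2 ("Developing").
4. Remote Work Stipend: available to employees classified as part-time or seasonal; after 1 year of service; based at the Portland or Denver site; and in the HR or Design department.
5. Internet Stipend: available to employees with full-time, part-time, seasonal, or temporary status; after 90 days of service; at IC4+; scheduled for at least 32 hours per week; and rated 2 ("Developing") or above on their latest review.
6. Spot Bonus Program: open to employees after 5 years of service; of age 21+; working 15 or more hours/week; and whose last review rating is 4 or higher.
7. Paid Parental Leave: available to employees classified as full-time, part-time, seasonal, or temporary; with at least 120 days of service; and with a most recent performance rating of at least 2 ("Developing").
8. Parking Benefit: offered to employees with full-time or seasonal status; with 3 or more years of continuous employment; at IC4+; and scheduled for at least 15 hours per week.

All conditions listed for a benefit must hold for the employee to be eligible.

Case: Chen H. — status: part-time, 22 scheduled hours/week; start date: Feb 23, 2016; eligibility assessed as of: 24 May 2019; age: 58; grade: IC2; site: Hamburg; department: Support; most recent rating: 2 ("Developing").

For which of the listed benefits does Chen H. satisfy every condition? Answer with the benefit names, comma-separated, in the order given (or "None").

Paid Parental Leave

Service from Feb 23, 2016 to 24 May 2019: 1186 days.
Stock Option Plan — status part-time ✓; service 1186 days ≥ 3 months (≈90 days) ✓; 22 hrs/wk < 35 ✗ → not eligible.
Volunteer Time Off — status part-time ✓; service 1186 days ≥ 26 weeks (≈182 days) ✓; site Hamburg ✗ (not Portland) → not eligible.
Bereavement Leave — status part-time ✓ (not excluded); service 1186 days ≥ 45 days ✓; site Hamburg ✗ (not Raleigh) → not eligible.
Remote Work Stipend — status part-time ✓; service 1186 days ≥ 1 year (≈365 days) ✓; site Hamburg ✗ (not Portland or Denver) → not eligible.
Internet Stipend — status part-time ✓; service 1186 days ≥ 90 days ✓; grade IC2 < IC4 ✗ → not eligible.
Spot Bonus Program — service 1186 days < 5 years (≈1825 days) ✗ → not eligible.
Paid Parental Leave — status part-time ✓; service 1186 days ≥ 120 days ✓; rating 2 ≥ 2 ✓ → eligible.
Parking Benefit — status part-time ✗ (requires full-time or seasonal) → not eligible.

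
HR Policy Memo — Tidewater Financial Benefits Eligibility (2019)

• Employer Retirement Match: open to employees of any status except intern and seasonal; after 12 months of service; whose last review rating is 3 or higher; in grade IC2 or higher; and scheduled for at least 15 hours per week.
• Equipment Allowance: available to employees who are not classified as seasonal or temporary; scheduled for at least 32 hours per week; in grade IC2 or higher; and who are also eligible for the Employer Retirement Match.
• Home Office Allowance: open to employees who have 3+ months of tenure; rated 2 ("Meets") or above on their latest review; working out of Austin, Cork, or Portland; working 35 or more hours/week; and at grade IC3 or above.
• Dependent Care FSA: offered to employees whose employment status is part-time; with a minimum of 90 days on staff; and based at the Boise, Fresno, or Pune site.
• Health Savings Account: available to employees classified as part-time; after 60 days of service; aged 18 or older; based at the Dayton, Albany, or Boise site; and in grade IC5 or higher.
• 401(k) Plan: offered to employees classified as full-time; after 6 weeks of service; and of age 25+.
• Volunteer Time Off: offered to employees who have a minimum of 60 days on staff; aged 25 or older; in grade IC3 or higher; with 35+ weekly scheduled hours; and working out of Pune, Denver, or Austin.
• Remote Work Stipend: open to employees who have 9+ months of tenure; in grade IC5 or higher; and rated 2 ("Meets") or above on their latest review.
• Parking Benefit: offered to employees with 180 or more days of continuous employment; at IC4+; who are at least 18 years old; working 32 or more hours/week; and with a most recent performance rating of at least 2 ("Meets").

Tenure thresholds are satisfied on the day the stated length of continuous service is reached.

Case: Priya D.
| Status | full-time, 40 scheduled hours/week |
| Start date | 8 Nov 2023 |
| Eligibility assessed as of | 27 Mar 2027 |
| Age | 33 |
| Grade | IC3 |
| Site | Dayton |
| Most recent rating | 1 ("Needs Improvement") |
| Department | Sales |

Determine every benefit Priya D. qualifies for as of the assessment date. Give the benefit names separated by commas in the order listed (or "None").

401(k) Plan

Service from 8 Nov 2023 to 27 Mar 2027: 1235 days.
Employer Retirement Match — status full-time ✓ (not excluded); service 1235 days ≥ 12 months (≈360 days) ✓; rating 1 < 3 ✗ → not eligible.
Equipment Allowance — status full-time ✓ (not excluded); 40 hrs/wk ≥ 32 ✓; grade IC3 ≥ IC2 ✓; not eligible for Employer Retirement Match ✗ → not eligible.
Home Office Allowance — service 1235 days ≥ 3 months (≈90 days) ✓; rating 1 < 2 ✗ → not eligible.
Dependent Care FSA — status full-time ✗ (requires part-time) → not eligible.
Health Savings Account — status full-time ✗ (requires part-time) → not eligible.
401(k) Plan — status full-time ✓; service 1235 days ≥ 6 weeks (≈42 days) ✓; age 33 ≥ 25 ✓ → eligible.
Volunteer Time Off — service 1235 days ≥ 60 days ✓; age 33 ≥ 25 ✓; grade IC3 ≥ IC3 ✓; 40 hrs/wk ≥ 35 ✓; site Dayton ✗ (not Pune, Denver, or Austin) → not eligible.
Remote Work Stipend — service 1235 days ≥ 9 months (≈270 days) ✓; grade IC3 < IC5 ✗ → not eligible.
Parking Benefit — service 1235 days ≥ 180 days ✓; grade IC3 < IC4 ✗ → not eligible.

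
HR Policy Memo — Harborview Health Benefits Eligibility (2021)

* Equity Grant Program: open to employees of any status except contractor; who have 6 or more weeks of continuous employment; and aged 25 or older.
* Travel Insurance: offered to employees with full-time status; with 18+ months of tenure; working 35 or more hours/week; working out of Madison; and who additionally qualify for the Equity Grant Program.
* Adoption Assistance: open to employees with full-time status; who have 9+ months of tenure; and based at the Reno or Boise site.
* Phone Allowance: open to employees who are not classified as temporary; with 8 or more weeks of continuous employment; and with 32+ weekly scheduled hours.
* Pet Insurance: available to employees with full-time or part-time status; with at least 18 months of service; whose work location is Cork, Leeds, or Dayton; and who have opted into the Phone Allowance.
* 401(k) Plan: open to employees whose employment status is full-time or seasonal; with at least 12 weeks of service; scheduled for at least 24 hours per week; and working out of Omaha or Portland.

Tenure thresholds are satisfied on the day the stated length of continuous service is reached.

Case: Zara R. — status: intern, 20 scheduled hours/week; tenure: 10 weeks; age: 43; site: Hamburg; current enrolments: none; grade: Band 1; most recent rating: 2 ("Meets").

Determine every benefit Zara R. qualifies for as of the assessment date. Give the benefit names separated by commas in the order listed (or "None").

Equity Grant Program

Equity Grant Program — status intern ✓ (not excluded); service 10 weeks ≥ 6 weeks ✓; age 43 ≥ 25 ✓ → eligible.
Travel Insurance — status intern ✗ (requires full-time) → not eligible.
Adoption Assistance — status intern ✗ (requires full-time) → not eligible.
Phone Allowance — status intern ✓ (not excluded); service 10 weeks ≥ 8 weeks ✓; 20 hrs/wk < 32 ✗ → not eligible.
Pet Insurance — status intern ✗ (requires full-time or part-time) → not eligible.
401(k) Plan — status intern ✗ (requires full-time or seasonal) → not eligible.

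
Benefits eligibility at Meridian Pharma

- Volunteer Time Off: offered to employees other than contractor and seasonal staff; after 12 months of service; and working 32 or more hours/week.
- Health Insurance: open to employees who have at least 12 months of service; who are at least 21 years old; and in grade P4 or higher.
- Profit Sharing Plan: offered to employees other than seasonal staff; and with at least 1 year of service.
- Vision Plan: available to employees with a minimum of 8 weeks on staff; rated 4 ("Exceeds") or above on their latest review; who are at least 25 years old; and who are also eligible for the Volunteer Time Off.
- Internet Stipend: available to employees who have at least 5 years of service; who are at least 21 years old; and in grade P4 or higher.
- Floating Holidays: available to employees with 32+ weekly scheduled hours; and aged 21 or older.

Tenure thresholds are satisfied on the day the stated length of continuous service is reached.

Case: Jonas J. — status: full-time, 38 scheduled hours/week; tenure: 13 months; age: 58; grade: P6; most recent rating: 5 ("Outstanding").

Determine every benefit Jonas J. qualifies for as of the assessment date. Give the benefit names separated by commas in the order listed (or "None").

Volunteer Time Off, Health Insurance, Profit Sharing Plan, Vision Plan, Floating Holidays

Volunteer Time Off — status full-time ✓ (not excluded); service 13 months ≥ 12 months ✓; 38 hrs/wk ≥ 32 ✓ → eligible.
Health Insurance — service 13 months ≥ 12 months ✓; age 58 ≥ 21 ✓; grade P6 ≥ P4 ✓ → eligible.
Profit Sharing Plan — status full-time ✓ (not excluded); service 13 months ≥ 1 year (≈365 days) ✓ → eligible.
Vision Plan — service 13 months ≥ 8 weeks (≈56 days) ✓; rating 5 ≥ 4 ✓; age 58 ≥ 25 ✓; eligible for Volunteer Time Off ✓ → eligible.
Internet Stipend — service 13 months < 5 years (≈1825 days) ✗ → not eligible.
Floating Holidays — 38 hrs/wk ≥ 32 ✓; age 58 ≥ 21 ✓ → eligible.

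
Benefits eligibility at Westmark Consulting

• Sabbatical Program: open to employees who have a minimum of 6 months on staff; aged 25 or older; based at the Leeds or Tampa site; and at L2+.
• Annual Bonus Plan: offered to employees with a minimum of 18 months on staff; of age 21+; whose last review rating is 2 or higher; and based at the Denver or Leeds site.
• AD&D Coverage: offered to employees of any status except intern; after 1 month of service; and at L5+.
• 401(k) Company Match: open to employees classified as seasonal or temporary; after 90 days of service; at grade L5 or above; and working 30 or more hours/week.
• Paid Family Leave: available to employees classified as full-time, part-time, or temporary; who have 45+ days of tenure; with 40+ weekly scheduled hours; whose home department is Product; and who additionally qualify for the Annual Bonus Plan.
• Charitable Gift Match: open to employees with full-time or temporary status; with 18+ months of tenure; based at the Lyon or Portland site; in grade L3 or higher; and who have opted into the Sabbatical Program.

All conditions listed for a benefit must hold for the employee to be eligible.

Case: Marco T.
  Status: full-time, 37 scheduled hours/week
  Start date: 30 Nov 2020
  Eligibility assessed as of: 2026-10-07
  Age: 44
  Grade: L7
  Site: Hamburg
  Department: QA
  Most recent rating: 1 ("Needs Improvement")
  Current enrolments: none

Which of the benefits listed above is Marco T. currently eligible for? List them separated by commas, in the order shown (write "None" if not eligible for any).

AD&D Coverage

Service from 30 Nov 2020 to 2026-10-07: 2137 days.
Sabbatical Program — service 2137 days ≥ 6 months (≈180 days) ✓; age 44 ≥ 25 ✓; site Hamburg ✗ (not Leeds or Tampa) → not eligible.
Annual Bonus Plan — service 2137 days ≥ 18 months (≈540 days) ✓; age 44 ≥ 21 ✓; rating 1 < 2 ✗ → not eligible.
AD&D Coverage — status full-time ✓ (not excluded); service 2137 days ≥ 1 month (≈30 days) ✓; grade L7 ≥ L5 ✓ → eligible.
401(k) Company Match — status full-time ✗ (requires seasonal or temporary) → not eligible.
Paid Family Leave — status full-time ✓; service 2137 days ≥ 45 days ✓; 37 hrs/wk < 40 ✗ → not eligible.
Charitable Gift Match — status full-time ✓; service 2137 days ≥ 18 months (≈540 days) ✓; site Hamburg ✗ (not Lyon or Portland) → not eligible.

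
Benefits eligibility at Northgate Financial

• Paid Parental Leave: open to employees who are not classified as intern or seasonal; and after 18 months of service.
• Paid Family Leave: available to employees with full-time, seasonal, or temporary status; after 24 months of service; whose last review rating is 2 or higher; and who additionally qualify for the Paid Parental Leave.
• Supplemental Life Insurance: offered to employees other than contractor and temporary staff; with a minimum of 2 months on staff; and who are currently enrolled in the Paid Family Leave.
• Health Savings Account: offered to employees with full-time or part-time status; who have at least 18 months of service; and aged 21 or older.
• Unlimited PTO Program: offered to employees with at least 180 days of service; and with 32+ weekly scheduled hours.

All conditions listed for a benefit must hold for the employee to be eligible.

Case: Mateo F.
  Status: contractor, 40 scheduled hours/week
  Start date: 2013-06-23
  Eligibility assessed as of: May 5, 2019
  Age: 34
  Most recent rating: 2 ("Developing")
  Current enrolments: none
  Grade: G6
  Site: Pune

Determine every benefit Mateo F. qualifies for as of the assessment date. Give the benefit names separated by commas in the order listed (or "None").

Service from 2013-06-23 to May 5, 2019: 2142 days.
Paid Parental Leave — status contractor ✓ (not excluded); service 2142 days ≥ 18 months (≈540 days) ✓ → eligible.
Paid Family Leave — status contractor ✗ (requires full-time, seasonal, or temporary) → not eligible.
Supplemental Life Insurance — status contractor ✗ (excluded) → not eligible.
Health Savings Account — status contractor ✗ (requires full-time or part-time) → not eligible.
Unlimited PTO Program — service 2142 days ≥ 180 days ✓; 40 hrs/wk ≥ 32 ✓ → eligible.

Paid Parental Leave, Unlimited PTO Program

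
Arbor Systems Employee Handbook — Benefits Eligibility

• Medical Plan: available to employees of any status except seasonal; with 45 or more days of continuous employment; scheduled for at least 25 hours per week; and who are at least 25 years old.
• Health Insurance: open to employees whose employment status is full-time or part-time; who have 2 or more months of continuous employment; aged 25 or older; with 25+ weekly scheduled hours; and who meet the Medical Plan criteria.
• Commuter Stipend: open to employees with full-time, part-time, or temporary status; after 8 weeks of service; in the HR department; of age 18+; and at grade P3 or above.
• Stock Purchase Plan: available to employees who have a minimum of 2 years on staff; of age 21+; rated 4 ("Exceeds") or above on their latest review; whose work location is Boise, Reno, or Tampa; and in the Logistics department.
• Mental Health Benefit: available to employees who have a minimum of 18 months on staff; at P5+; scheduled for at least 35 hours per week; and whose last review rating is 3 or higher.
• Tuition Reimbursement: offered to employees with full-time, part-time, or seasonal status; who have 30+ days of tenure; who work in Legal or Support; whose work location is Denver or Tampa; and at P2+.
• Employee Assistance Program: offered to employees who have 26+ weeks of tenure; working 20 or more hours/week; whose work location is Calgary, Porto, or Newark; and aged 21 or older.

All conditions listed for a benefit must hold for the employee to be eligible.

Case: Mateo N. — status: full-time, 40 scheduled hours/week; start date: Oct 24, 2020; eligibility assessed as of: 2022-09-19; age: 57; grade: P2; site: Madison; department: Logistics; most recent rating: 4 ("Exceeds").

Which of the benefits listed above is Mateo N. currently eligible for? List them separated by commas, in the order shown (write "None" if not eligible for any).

Medical Plan, Health Insurance

Service from Oct 24, 2020 to 2022-09-19: 695 days.
Medical Plan — status full-time ✓ (not excluded); service 695 days ≥ 45 days ✓; 40 hrs/wk ≥ 25 ✓; age 57 ≥ 25 ✓ → eligible.
Health Insurance — status full-time ✓; service 695 days ≥ 2 months (≈60 days) ✓; age 57 ≥ 25 ✓; 40 hrs/wk ≥ 25 ✓; eligible for Medical Plan ✓ → eligible.
Commuter Stipend — status full-time ✓; service 695 days ≥ 8 weeks (≈56 days) ✓; dept Logistics ✗ → not eligible.
Stock Purchase Plan — service 695 days < 2 years (≈730 days) ✗ → not eligible.
Mental Health Benefit — service 695 days ≥ 18 months (≈540 days) ✓; grade P2 < P5 ✗ → not eligible.
Tuition Reimbursement — status full-time ✓; service 695 days ≥ 30 days ✓; dept Logistics ✗ → not eligible.
Employee Assistance Program — service 695 days ≥ 26 weeks (≈182 days) ✓; 40 hrs/wk ≥ 20 ✓; site Madison ✗ (not Calgary, Porto, or Newark) → not eligible.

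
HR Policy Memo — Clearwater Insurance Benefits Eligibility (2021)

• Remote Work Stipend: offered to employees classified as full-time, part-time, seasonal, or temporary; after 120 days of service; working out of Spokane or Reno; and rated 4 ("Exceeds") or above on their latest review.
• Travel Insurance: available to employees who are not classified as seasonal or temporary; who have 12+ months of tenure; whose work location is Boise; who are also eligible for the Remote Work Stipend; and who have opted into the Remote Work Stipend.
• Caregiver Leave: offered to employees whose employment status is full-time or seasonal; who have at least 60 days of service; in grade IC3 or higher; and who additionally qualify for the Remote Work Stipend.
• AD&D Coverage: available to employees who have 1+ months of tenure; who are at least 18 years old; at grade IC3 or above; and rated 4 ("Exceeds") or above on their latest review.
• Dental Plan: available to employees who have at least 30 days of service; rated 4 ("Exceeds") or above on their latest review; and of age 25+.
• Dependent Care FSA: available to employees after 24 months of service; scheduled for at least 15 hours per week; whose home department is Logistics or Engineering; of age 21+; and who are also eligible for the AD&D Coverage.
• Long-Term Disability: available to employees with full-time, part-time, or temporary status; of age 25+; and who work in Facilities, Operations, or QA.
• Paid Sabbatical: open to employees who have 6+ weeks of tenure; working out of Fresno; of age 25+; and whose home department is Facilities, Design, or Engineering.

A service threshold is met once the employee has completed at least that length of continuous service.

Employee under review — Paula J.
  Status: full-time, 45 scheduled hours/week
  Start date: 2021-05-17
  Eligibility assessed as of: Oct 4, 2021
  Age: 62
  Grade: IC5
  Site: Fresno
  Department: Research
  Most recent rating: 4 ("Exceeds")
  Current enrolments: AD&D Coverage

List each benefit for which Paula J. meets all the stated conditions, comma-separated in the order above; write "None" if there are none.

Service from 2021-05-17 to Oct 4, 2021: 140 days.
Remote Work Stipend — status full-time ✓; service 140 days ≥ 120 days ✓; site Fresno ✗ (not Spokane or Reno) → not eligible.
Travel Insurance — status full-time ✓ (not excluded); service 140 days < 12 months (≈360 days) ✗ → not eligible.
Caregiver Leave — status full-time ✓; service 140 days ≥ 60 days ✓; grade IC5 ≥ IC3 ✓; not eligible for Remote Work Stipend ✗ → not eligible.
AD&D Coverage — service 140 days ≥ 1 month (≈30 days) ✓; age 62 ≥ 18 ✓; grade IC5 ≥ IC3 ✓; rating 4 ≥ 4 ✓ → eligible.
Dental Plan — service 140 days ≥ 30 days ✓; rating 4 ≥ 4 ✓; age 62 ≥ 25 ✓ → eligible.
Dependent Care FSA — service 140 days < 24 months (≈720 days) ✗ → not eligible.
Long-Term Disability — status full-time ✓; age 62 ≥ 25 ✓; dept Research ✗ → not eligible.
Paid Sabbatical — service 140 days ≥ 6 weeks (≈42 days) ✓; site Fresno ✓; age 62 ≥ 25 ✓; dept Research ✗ → not eligible.

AD&D Coverage, Dental Plan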